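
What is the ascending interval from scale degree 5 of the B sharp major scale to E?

Scale degree 5 of B# major is F##.
F## up to E: letters F→E make it a seventh; 9 semitones makes it diminished.

diminished seventh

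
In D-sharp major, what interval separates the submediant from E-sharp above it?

perfect fourth

The submediant of D# major is B#.
B# up to E#: letters B→E make it a fourth; 5 semitones makes it perfect.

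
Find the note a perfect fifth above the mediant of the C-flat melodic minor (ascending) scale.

Bbb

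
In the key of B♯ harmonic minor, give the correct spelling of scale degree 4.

The B# harmonic minor scale runs B# C## D# E# F## G# A##.
Degree 4 is E#.

E#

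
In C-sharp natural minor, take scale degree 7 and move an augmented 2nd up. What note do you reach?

C##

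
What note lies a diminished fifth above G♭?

Dbb

A fifth above G lands on the letter D.
A diminished fifth spans 6 semitones, so Gb moves to pitch class 0. On the letter D that is Dbb.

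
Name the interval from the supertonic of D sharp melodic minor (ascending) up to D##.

major seventh

The supertonic of D# melodic minor (ascending) is E#.
E# up to D##: letters E→D make it a seventh; 11 semitones makes it major.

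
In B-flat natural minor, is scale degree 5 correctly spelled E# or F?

F

Each scale degree takes a distinct letter name. Degree 5 of a scale on B must use the letter F.
F and E# are enharmonically the same pitch, but only F uses the letter F, so it is the correct spelling here.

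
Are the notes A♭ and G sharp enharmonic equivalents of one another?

Yes

Ab = pitch class 8 and G# = pitch class 8 — the same pitch class, so they are enharmonic equivalents.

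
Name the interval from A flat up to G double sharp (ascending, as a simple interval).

The letter names run A→G, a span of 6 letter steps, so the interval is some kind of seventh.
Ab to G## is 13 semitones. A major seventh is 11, so 13 makes it doubly augmented.

doubly augmented seventh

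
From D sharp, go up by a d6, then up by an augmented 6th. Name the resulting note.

G#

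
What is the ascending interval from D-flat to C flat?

Counting letters D–E–F–G–A–B–C gives a seventh.
Db→Cb = 10 semitones, 1 narrower than the major seventh (11), so minor.

minor seventh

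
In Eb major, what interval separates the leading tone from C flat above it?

The leading tone of Eb major is D.
D up to Cb: letters D→C make it a seventh; 9 semitones makes it diminished.

diminished seventh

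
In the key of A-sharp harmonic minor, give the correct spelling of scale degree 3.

Degree 3 takes the letter 2 steps above A, which is C.
In harmonic minor, degree 3 sits 3 semitones above the tonic. A# + 3 semitones is pitch class 1, spelled on C as C#.

C#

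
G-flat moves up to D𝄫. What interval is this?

The letter names run G→D, a span of 4 letter steps, so the interval is some kind of fifth.
Gb to Dbb is 6 semitones. A perfect fifth is 7, so 6 makes it diminished.

diminished fifth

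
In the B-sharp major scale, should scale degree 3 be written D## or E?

D##

Each scale degree takes a distinct letter name. Degree 3 of a scale on B must use the letter D.
D## and E are enharmonically the same pitch, but only D## uses the letter D, so it is the correct spelling here.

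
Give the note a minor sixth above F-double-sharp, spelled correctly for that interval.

D#

F up a major sixth is D, so the target letter is D.
From F##, a minor sixth is 8 semitones up: D#.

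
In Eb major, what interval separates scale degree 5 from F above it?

perfect fifth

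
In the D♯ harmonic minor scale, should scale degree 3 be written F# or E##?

Each scale degree takes a distinct letter name. Degree 3 of a scale on D must use the letter F.
F# and E## are enharmonically the same pitch, but only F# uses the letter F, so it is the correct spelling here.

F#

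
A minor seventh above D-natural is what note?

A seventh above D lands on the letter C.
A minor seventh spans 10 semitones, so D moves to pitch class 0. On the letter C that is C.

C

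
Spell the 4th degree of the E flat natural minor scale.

Degree 4 takes the letter 3 steps above E, which is A.
In natural minor, degree 4 sits 5 semitones above the tonic. Eb + 5 semitones is pitch class 8, spelled on A as Ab.

Ab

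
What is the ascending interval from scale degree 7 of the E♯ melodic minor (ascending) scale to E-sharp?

Scale degree 7 of E# melodic minor (ascending) is D##.
D## up to E#: letters D→E make it a second; 1 semitone makes it minor.

minor second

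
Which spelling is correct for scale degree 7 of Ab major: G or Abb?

G

Each scale degree takes a distinct letter name. Degree 7 of a scale on A must use the letter G.
G and Abb are enharmonically the same pitch, but only G uses the letter G, so it is the correct spelling here.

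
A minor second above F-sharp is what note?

G

A second above F lands on the letter G.
A minor second spans 1 semitone, so F# moves to pitch class 7. On the letter G that is G.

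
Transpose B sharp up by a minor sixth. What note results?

B up a major sixth is G#, so the target letter is G.
From B#, a minor sixth is 8 semitones up: G#.

G#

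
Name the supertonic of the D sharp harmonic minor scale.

E#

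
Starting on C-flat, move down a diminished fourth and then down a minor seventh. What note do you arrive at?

A diminished fourth down from Cb is G (letter G, 4 semitones down).
A minor seventh down from G is A (letter A, 10 semitones down).

A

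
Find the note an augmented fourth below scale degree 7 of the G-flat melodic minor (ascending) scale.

Scale degree 7 of Gb melodic minor (ascending) is F.
An augmented fourth (6 semitones) below F lands on the letter C, giving Cb.

Cb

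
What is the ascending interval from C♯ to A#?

The letter names run C→A, a span of 5 letter steps, so the interval is some kind of sixth.
C# to A# is 9 semitones. A major sixth is 9, so 9 makes it major.

major sixth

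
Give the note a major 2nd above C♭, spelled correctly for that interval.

C up a major second is D, so the target letter is D.
From Cb, a major second is 2 semitones up: Db.

Db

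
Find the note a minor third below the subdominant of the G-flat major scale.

The subdominant of Gb major is Cb.
A minor third (3 semitones) below Cb lands on the letter A, giving Ab.

Ab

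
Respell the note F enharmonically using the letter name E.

F is pitch class 5. The letter E alone is pitch class 4.
To reach pitch class 5 from E requires an offset of +1 semitone, i.e. sharp: E#.

E#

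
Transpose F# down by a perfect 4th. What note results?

C#

F down a perfect fourth is C, so the target letter is C.
From F#, a perfect fourth is 5 semitones down: C#.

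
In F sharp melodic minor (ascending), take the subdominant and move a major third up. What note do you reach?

D#

The subdominant of F# melodic minor (ascending) is B.
A major third (4 semitones) above B lands on the letter D, giving D#.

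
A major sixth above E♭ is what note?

E up a major sixth is C#, so the target letter is C.
From Eb, a major sixth is 9 semitones up: C.

C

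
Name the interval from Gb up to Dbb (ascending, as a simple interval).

diminished fifth

The letter names run G→D, a span of 4 letter steps, so the interval is some kind of fifth.
Gb to Dbb is 6 semitones. A perfect fifth is 7, so 6 makes it diminished.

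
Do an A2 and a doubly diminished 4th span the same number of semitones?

An augmented second spans 3 semitones; a doubly diminished fourth spans 3.
They are enharmonically equivalent.

Yes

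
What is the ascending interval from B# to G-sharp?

Counting letters B–C–D–E–F–G gives a sixth.
B#→G# = 8 semitones, 1 narrower than the major sixth (9), so minor.

minor sixth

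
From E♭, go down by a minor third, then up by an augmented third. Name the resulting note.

E#

A minor third down from Eb is C (letter C, 3 semitones down).
An augmented third up from C is E# (letter E, 5 semitones up).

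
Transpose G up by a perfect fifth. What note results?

G up a perfect fifth is D, so the target letter is D.
From G, a perfect fifth is 7 semitones up: D.

D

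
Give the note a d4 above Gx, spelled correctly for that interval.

A fourth above G lands on the letter C.
A diminished fourth spans 4 semitones, so G## moves to pitch class 1. On the letter C that is C#.

C#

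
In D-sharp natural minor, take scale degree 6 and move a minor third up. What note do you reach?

Scale degree 6 of D# natural minor is B.
A minor third (3 semitones) above B lands on the letter D, giving D.

D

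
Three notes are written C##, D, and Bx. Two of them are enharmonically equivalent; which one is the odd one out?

B##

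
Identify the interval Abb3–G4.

Counting letters A–B–C–D–E–F–G gives a seventh.
Abb→G = 12 semitones, 1 wider than the major seventh (11), so augmented.

augmented seventh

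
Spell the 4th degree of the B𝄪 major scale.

Degree 4 takes the letter 3 steps above B, which is E.
In major, degree 4 sits 5 semitones above the tonic. B## + 5 semitones is pitch class 6, spelled on E as E##.

E##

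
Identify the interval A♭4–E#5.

doubly augmented fifth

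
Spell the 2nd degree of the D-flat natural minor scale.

Eb

The Db natural minor scale runs Db Eb Fb Gb Ab Bbb Cb.
Degree 2 is Eb.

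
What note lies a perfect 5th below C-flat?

Fb

C down a perfect fifth is F, so the target letter is F.
From Cb, a perfect fifth is 7 semitones down: Fb.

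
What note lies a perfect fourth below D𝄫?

D down a perfect fourth is A, so the target letter is A.
From Dbb, a perfect fourth is 5 semitones down: Abb.

Abb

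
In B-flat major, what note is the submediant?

G

The Bb major scale runs Bb C D Eb F G A.
Degree 6 is G.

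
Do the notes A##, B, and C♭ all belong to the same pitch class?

A## = pitch class 11 and B = pitch class 11 and Cb = pitch class 11 — the same pitch class, so they are enharmonic equivalents.

Yes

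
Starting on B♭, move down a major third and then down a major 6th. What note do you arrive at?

Bbb

A major third down from Bb is Gb (letter G, 4 semitones down).
A major sixth down from Gb is Bbb (letter B, 9 semitones down).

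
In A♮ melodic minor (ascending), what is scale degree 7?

G#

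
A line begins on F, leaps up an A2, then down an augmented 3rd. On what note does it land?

An augmented second up from F is G# (letter G, 3 semitones up).
An augmented third down from G# is Eb (letter E, 5 semitones down).

Eb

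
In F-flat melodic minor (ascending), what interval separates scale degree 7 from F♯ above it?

Scale degree 7 of Fb melodic minor (ascending) is Eb.
Eb up to F#: letters E→F make it a second; 3 semitones makes it augmented.

augmented second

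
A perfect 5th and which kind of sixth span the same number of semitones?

diminished

A perfect fifth spans 7 semitones.
A sixth spanning 7 semitones is diminished (the major sixth is 9).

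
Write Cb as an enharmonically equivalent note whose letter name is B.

Plain B sits at the same pitch as Cb, so on the letter B the same pitch needs a natural: B.

B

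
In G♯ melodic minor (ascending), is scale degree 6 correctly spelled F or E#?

Each scale degree takes a distinct letter name. Degree 6 of a scale on G must use the letter E.
E# and F are enharmonically the same pitch, but only E# uses the letter E, so it is the correct spelling here.

E#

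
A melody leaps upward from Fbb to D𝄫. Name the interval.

Counting letters F–G–A–B–C–D gives a sixth.
Fbb→Dbb = 9 semitones, exactly the major sixth.

major sixth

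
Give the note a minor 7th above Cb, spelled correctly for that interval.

Bbb

C up a major seventh is B, so the target letter is B.
From Cb, a minor seventh is 10 semitones up: Bbb.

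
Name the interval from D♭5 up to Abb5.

The letter names run D→A, a span of 4 letter steps, so the interval is some kind of fifth.
Db to Abb is 6 semitones. A perfect fifth is 7, so 6 makes it diminished.

diminished fifth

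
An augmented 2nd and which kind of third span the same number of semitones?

An augmented second spans 3 semitones.
A third spanning 3 semitones is minor (the major third is 4).

minor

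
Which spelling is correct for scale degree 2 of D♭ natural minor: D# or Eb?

Each scale degree takes a distinct letter name. Degree 2 of a scale on D must use the letter E.
Eb and D# are enharmonically the same pitch, but only Eb uses the letter E, so it is the correct spelling here.

Eb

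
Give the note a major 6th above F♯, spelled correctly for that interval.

A sixth above F lands on the letter D.
A major sixth spans 9 semitones, so F# moves to pitch class 3. On the letter D that is D#.

D#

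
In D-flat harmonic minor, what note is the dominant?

Ab

The Db harmonic minor scale runs Db Eb Fb Gb Ab Bbb C.
Degree 5 is Ab.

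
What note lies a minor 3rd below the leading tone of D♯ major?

A##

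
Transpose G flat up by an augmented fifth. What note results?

A fifth above G lands on the letter D.
An augmented fifth spans 8 semitones, so Gb moves to pitch class 2. On the letter D that is D.

D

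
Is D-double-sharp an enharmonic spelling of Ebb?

No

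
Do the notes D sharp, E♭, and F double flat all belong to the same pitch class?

D# is pitch class 3; Eb is pitch class 3; Fbb is pitch class 3.
All spellings map to pitch class 3, so they are enharmonically equivalent.

Yes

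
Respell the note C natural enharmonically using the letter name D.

Dbb

Plain D sits 2 semitones above C, so on the letter D the same pitch needs a double flat: Dbb.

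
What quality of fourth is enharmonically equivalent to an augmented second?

An augmented second spans 3 semitones.
A fourth spanning 3 semitones is doubly diminished (the perfect fourth is 5).

doubly diminished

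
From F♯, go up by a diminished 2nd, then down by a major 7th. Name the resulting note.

Abb

A diminished second up from F# is Gb (letter G, 0 semitones up).
A major seventh down from Gb is Abb (letter A, 11 semitones down).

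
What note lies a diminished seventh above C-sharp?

Bb

C up a major seventh is B, so the target letter is B.
From C#, a diminished seventh is 9 semitones up: Bb.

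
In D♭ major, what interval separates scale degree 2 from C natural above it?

major sixth

Scale degree 2 of Db major is Eb.
Eb up to C: letters E→C make it a sixth; 9 semitones makes it major.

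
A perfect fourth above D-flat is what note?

D up a perfect fourth is G, so the target letter is G.
From Db, a perfect fourth is 5 semitones up: Gb.

Gb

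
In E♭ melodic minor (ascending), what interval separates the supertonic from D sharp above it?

The supertonic of Eb melodic minor (ascending) is F.
F up to D#: letters F→D make it a sixth; 10 semitones makes it augmented.

augmented sixth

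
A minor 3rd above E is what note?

A third above E lands on the letter G.
A minor third spans 3 semitones, so E moves to pitch class 7. On the letter G that is G.

G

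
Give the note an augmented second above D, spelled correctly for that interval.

E#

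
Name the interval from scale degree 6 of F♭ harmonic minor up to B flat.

augmented sixth

Scale degree 6 of Fb harmonic minor is Dbb.
Dbb up to Bb: letters D→B make it a sixth; 10 semitones makes it augmented.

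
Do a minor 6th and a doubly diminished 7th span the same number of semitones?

A minor sixth spans 8 semitones; a doubly diminished seventh spans 8.
They are enharmonically equivalent.

Yes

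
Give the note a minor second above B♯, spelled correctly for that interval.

B up a major second is C#, so the target letter is C.
From B#, a minor second is 1 semitone up: C#.

C#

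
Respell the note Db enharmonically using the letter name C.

C#

Plain C sits 1 semitone below Db, so on the letter C the same pitch needs a sharp: C#.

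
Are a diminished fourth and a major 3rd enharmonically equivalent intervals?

A diminished fourth spans 4 semitones; a major third spans 4.
They are enharmonically equivalent.

Yes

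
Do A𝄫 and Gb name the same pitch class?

Two spellings are enharmonically equivalent only if they share a pitch class.
Here Abb → 7, Gb → 6; 6 ≠ 7, so they are not.

No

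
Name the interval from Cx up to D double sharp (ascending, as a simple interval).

major second

The letter names run C→D, a span of 1 letter step, so the interval is some kind of second.
C## to D## is 2 semitones. A major second is 2, so 2 makes it major.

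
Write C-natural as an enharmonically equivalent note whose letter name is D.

Plain D sits 2 semitones above C, so on the letter D the same pitch needs a double flat: Dbb.

Dbb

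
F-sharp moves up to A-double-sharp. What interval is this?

augmented third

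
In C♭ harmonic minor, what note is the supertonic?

Db

The Cb harmonic minor scale runs Cb Db Ebb Fb Gb Abb Bb.
Degree 2 is Db.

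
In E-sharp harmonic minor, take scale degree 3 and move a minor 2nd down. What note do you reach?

Scale degree 3 of E# harmonic minor is G#.
A minor second (1 semitone) below G# lands on the letter F, giving F##.

F##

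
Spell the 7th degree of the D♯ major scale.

C##

The D# major scale runs D# E# F## G# A# B# C##.
Degree 7 is C##.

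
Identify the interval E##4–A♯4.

diminished fourth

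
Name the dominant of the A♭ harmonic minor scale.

Eb

Degree 5 takes the letter 4 steps above A, which is E.
In harmonic minor, degree 5 sits 7 semitones above the tonic. Ab + 7 semitones is pitch class 3, spelled on E as Eb.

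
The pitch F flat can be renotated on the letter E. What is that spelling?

Plain E sits at the same pitch as Fb, so on the letter E the same pitch needs a natural: E.

E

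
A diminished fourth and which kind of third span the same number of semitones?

A diminished fourth spans 4 semitones.
A third spanning 4 semitones is major (the major third is 4).

major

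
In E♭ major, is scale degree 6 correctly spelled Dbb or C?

Each scale degree takes a distinct letter name. Degree 6 of a scale on E must use the letter C.
C and Dbb are enharmonically the same pitch, but only C uses the letter C, so it is the correct spelling here.

C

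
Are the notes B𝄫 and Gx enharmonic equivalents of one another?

Yes

Bbb = pitch class 9 and G## = pitch class 9 — the same pitch class, so they are enharmonic equivalents.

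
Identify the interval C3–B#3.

The letter names run C→B, a span of 6 letter steps, so the interval is some kind of seventh.
C to B# is 12 semitones. A major seventh is 11, so 12 makes it augmented.

augmented seventh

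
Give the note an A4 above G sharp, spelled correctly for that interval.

C##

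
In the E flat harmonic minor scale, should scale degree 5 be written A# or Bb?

Each scale degree takes a distinct letter name. Degree 5 of a scale on E must use the letter B.
Bb and A# are enharmonically the same pitch, but only Bb uses the letter B, so it is the correct spelling here.

Bb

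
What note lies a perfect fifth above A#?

A up a perfect fifth is E, so the target letter is E.
From A#, a perfect fifth is 7 semitones up: E#.

E#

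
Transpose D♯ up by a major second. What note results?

E#

D up a major second is E, so the target letter is E.
From D#, a major second is 2 semitones up: E#.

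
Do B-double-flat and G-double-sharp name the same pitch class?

Bbb is pitch class 9; G## is pitch class 9.
All spellings map to pitch class 9, so they are enharmonically equivalent.

Yes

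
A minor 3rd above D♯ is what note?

F#

A third above D lands on the letter F.
A minor third spans 3 semitones, so D# moves to pitch class 6. On the letter F that is F#.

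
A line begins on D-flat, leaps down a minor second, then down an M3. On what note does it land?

A minor second down from Db is C (letter C, 1 semitone down).
A major third down from C is Ab (letter A, 4 semitones down).

Ab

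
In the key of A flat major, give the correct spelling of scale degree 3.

C

Degree 3 takes the letter 2 steps above A, which is C.
In major, degree 3 sits 4 semitones above the tonic. Ab + 4 semitones is pitch class 0, spelled on C as C.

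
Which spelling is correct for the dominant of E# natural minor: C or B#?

B#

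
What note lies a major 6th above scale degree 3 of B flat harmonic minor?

Scale degree 3 of Bb harmonic minor is Db.
A major sixth (9 semitones) above Db lands on the letter B, giving Bb.

Bb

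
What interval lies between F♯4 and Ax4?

augmented third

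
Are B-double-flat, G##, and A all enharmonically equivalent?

Bbb is pitch class 9; G## is pitch class 9; A is pitch class 9.
All spellings map to pitch class 9, so they are enharmonically equivalent.

Yes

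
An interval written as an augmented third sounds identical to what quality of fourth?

perfect

An augmented third spans 5 semitones.
A fourth spanning 5 semitones is perfect (the perfect fourth is 5).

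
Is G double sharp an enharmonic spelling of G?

No

Two spellings are enharmonically equivalent only if they share a pitch class.
Here G## → 9, G → 7; 7 ≠ 9, so they are not.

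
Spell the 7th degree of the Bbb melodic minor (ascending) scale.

Ab

Degree 7 takes the letter 6 steps above B, which is A.
In melodic minor (ascending), degree 7 sits 11 semitones above the tonic. Bbb + 11 semitones is pitch class 8, spelled on A as Ab.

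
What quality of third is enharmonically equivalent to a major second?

diminished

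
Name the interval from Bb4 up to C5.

major second

Counting letters B–C gives a second.
Bb→C = 2 semitones, exactly the major second.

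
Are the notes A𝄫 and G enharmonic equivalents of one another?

Abb = pitch class 7 and G = pitch class 7 — the same pitch class, so they are enharmonic equivalents.

Yes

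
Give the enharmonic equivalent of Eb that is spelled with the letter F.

Fbb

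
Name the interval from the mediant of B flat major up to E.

major second

The mediant of Bb major is D.
D up to E: letters D→E make it a second; 2 semitones makes it major.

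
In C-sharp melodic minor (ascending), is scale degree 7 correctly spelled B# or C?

B#

Each scale degree takes a distinct letter name. Degree 7 of a scale on C must use the letter B.
B# and C are enharmonically the same pitch, but only B# uses the letter B, so it is the correct spelling here.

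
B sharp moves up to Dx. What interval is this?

major third

The letter names run B→D, a span of 2 letter steps, so the interval is some kind of third.
B# to D## is 4 semitones. A major third is 4, so 4 makes it major.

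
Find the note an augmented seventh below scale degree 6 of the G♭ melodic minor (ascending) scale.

Scale degree 6 of Gb melodic minor (ascending) is Eb.
An augmented seventh (12 semitones) below Eb lands on the letter F, giving Fbb.

Fbb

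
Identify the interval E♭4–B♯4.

doubly augmented fifth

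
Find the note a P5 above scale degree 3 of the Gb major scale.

F

Scale degree 3 of Gb major is Bb.
A perfect fifth (7 semitones) above Bb lands on the letter F, giving F.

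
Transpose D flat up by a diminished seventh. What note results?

A seventh above D lands on the letter C.
A diminished seventh spans 9 semitones, so Db moves to pitch class 10. On the letter C that is Cbb.

Cbb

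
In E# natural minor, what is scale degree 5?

Degree 5 takes the letter 4 steps above E, which is B.
In natural minor, degree 5 sits 7 semitones above the tonic. E# + 7 semitones is pitch class 0, spelled on B as B#.

B#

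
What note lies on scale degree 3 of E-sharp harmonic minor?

G#

Degree 3 takes the letter 2 steps above E, which is G.
In harmonic minor, degree 3 sits 3 semitones above the tonic. E# + 3 semitones is pitch class 8, spelled on G as G#.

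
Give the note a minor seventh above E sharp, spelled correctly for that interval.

E up a major seventh is D#, so the target letter is D.
From E#, a minor seventh is 10 semitones up: D#.

D#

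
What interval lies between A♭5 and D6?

augmented fourth

The letter names run A→D, a span of 3 letter steps, so the interval is some kind of fourth.
Ab to D is 6 semitones. A perfect fourth is 5, so 6 makes it augmented.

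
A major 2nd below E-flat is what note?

Db

A second below E lands on the letter D.
A major second spans 2 semitones, so Eb moves to pitch class 1. On the letter D that is Db.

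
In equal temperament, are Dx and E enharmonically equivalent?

D## = pitch class 4 and E = pitch class 4 — the same pitch class, so they are enharmonic equivalents.

Yes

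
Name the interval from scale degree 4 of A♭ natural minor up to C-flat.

Scale degree 4 of Ab natural minor is Db.
Db up to Cb: letters D→C make it a seventh; 10 semitones makes it minor.

minor seventh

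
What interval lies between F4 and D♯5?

augmented sixth

Counting letters F–G–A–B–C–D gives a sixth.
F→D# = 10 semitones, 1 wider than the major sixth (9), so augmented.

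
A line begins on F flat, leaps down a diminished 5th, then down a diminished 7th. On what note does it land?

C#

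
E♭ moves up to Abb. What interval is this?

diminished fourth

The letter names run E→A, a span of 3 letter steps, so the interval is some kind of fourth.
Eb to Abb is 4 semitones. A perfect fourth is 5, so 4 makes it diminished.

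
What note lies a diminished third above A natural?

A third above A lands on the letter C.
A diminished third spans 2 semitones, so A moves to pitch class 11. On the letter C that is Cb.

Cb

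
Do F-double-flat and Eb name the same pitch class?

Fbb is pitch class 3; Eb is pitch class 3.
All spellings map to pitch class 3, so they are enharmonically equivalent.

Yes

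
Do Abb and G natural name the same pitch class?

Abb is pitch class 7; G is pitch class 7.
All spellings map to pitch class 7, so they are enharmonically equivalent.

Yes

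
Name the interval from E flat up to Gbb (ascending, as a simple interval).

diminished third

The letter names run E→G, a span of 2 letter steps, so the interval is some kind of third.
Eb to Gbb is 2 semitones. A major third is 4, so 2 makes it diminished.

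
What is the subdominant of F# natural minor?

B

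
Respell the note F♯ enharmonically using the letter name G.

Gb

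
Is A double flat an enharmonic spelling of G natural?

Abb = pitch class 7 and G = pitch class 7 — the same pitch class, so they are enharmonic equivalents.

Yes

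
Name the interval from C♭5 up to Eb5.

Counting letters C–D–E gives a third.
Cb→Eb = 4 semitones, exactly the major third.

major third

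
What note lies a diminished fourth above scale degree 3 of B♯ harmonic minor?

Scale degree 3 of B# harmonic minor is D#.
A diminished fourth (4 semitones) above D# lands on the letter G, giving G.

G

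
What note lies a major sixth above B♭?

A sixth above B lands on the letter G.
A major sixth spans 9 semitones, so Bb moves to pitch class 7. On the letter G that is G.

G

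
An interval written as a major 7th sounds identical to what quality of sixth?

A major seventh spans 11 semitones.
A sixth spanning 11 semitones is doubly augmented (the major sixth is 9).

doubly augmented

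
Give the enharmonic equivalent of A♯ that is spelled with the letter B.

Bb

Plain B sits 1 semitone above A#, so on the letter B the same pitch needs a flat: Bb.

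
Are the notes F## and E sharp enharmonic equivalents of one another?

No

F## is pitch class 7; E# is pitch class 5.
The pitch classes differ (7 vs. 5), so they are not enharmonic equivalents.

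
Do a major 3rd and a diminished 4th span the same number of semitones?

Yes

A major third spans 4 semitones; a diminished fourth spans 4.
They are enharmonically equivalent.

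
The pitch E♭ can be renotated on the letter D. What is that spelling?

Plain D sits 1 semitone below Eb, so on the letter D the same pitch needs a sharp: D#.

D#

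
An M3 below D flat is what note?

D down a major third is Bb, so the target letter is B.
From Db, a major third is 4 semitones down: Bbb.

Bbb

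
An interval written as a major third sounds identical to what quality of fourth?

diminished

A major third spans 4 semitones.
A fourth spanning 4 semitones is diminished (the perfect fourth is 5).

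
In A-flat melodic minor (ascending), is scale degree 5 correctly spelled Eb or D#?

Eb

Each scale degree takes a distinct letter name. Degree 5 of a scale on A must use the letter E.
Eb and D# are enharmonically the same pitch, but only Eb uses the letter E, so it is the correct spelling here.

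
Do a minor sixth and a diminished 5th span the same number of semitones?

A minor sixth spans 8 semitones; a diminished fifth spans 6.
The spans differ, so they are not enharmonic equivalents.

No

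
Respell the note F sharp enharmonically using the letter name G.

Gb

F# is pitch class 6. The letter G alone is pitch class 7.
To reach pitch class 6 from G requires an offset of -1 semitone, i.e. flat: Gb.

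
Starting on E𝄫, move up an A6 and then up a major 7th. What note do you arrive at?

B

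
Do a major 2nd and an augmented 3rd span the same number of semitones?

A major second spans 2 semitones; an augmented third spans 5.
The spans differ, so they are not enharmonic equivalents.

No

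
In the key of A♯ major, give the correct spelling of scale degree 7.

G##

The A# major scale runs A# B# C## D# E# F## G##.
Degree 7 is G##.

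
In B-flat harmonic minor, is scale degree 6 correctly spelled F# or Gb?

Gb

Each scale degree takes a distinct letter name. Degree 6 of a scale on B must use the letter G.
Gb and F# are enharmonically the same pitch, but only Gb uses the letter G, so it is the correct spelling here.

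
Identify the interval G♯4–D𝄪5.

augmented fifth

The letter names run G→D, a span of 4 letter steps, so the interval is some kind of fifth.
G# to D## is 8 semitones. A perfect fifth is 7, so 8 makes it augmented.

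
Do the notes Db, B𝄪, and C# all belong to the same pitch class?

Yes

Db is pitch class 1; B## is pitch class 1; C# is pitch class 1.
All spellings map to pitch class 1, so they are enharmonically equivalent.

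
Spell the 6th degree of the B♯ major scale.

Degree 6 takes the letter 5 steps above B, which is G.
In major, degree 6 sits 9 semitones above the tonic. B# + 9 semitones is pitch class 9, spelled on G as G##.

G##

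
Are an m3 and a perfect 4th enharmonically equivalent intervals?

A minor third spans 3 semitones; a perfect fourth spans 5.
The spans differ, so they are not enharmonic equivalents.

No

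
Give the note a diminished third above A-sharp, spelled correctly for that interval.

C

A third above A lands on the letter C.
A diminished third spans 2 semitones, so A# moves to pitch class 0. On the letter C that is C.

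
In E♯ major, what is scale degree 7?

The E# major scale runs E# F## G## A# B# C## D##.
Degree 7 is D##.

D##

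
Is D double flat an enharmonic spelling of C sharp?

Two spellings are enharmonically equivalent only if they share a pitch class.
Here Dbb → 0, C# → 1; 0 ≠ 1, so they are not.

No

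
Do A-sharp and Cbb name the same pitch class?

A# is pitch class 10; Cbb is pitch class 10.
All spellings map to pitch class 10, so they are enharmonically equivalent.

Yes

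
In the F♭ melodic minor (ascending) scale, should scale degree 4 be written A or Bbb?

Bbb

Each scale degree takes a distinct letter name. Degree 4 of a scale on F must use the letter B.
Bbb and A are enharmonically the same pitch, but only Bbb uses the letter B, so it is the correct spelling here.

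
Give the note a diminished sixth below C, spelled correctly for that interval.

A sixth below C lands on the letter E.
A diminished sixth spans 7 semitones, so C moves to pitch class 5. On the letter E that is E#.

E#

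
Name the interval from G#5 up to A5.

minor second

Counting letters G–A gives a second.
G#→A = 1 semitone, 1 narrower than the major second (2), so minor.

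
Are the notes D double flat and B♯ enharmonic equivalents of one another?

Yes

Dbb is pitch class 0; B# is pitch class 0.
All spellings map to pitch class 0, so they are enharmonically equivalent.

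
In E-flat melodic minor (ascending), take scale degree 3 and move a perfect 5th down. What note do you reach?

Scale degree 3 of Eb melodic minor (ascending) is Gb.
A perfect fifth (7 semitones) below Gb lands on the letter C, giving Cb.

Cb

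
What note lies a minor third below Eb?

C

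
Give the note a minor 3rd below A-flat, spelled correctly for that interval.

A third below A lands on the letter F.
A minor third spans 3 semitones, so Ab moves to pitch class 5. On the letter F that is F.

F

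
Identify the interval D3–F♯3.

Counting letters D–E–F gives a third.
D→F# = 4 semitones, exactly the major third.

major third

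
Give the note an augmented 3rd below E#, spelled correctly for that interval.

C

E down a major third is C, so the target letter is C.
From E#, an augmented third is 5 semitones down: C.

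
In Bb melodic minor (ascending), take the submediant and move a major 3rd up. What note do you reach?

B

The submediant of Bb melodic minor (ascending) is G.
A major third (4 semitones) above G lands on the letter B, giving B.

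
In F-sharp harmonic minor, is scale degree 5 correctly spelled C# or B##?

C#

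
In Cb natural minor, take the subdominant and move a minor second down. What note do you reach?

Eb

The subdominant of Cb natural minor is Fb.
A minor second (1 semitone) below Fb lands on the letter E, giving Eb.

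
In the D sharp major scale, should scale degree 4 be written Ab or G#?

G#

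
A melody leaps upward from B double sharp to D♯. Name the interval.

diminished third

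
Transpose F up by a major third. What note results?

A third above F lands on the letter A.
A major third spans 4 semitones, so F moves to pitch class 9. On the letter A that is A.

A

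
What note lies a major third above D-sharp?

D up a major third is F#, so the target letter is F.
From D#, a major third is 4 semitones up: F##.

F##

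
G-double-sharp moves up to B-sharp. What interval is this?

Counting letters G–A–B gives a third.
G##→B# = 3 semitones, 1 narrower than the major third (4), so minor.

minor third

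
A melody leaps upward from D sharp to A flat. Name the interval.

The letter names run D→A, a span of 4 letter steps, so the interval is some kind of fifth.
D# to Ab is 5 semitones. A perfect fifth is 7, so 5 makes it doubly diminished.

doubly diminished fifth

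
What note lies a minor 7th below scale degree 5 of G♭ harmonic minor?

Eb

Scale degree 5 of Gb harmonic minor is Db.
A minor seventh (10 semitones) below Db lands on the letter E, giving Eb.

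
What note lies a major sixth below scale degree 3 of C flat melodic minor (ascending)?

Gbb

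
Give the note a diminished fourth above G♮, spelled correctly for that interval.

A fourth above G lands on the letter C.
A diminished fourth spans 4 semitones, so G moves to pitch class 11. On the letter C that is Cb.

Cb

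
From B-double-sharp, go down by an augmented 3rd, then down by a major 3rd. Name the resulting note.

E

An augmented third down from B## is G# (letter G, 5 semitones down).
A major third down from G# is E (letter E, 4 semitones down).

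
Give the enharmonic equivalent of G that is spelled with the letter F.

G is pitch class 7. The letter F alone is pitch class 5.
To reach pitch class 7 from F requires an offset of +2 semitones, i.e. double sharp: F##.

F##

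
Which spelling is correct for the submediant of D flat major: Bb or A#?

Bb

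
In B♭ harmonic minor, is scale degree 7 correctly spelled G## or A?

A

Each scale degree takes a distinct letter name. Degree 7 of a scale on B must use the letter A.
A and G## are enharmonically the same pitch, but only A uses the letter A, so it is the correct spelling here.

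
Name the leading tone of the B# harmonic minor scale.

Degree 7 takes the letter 6 steps above B, which is A.
In harmonic minor, degree 7 sits 11 semitones above the tonic. B# + 11 semitones is pitch class 11, spelled on A as A##.

A##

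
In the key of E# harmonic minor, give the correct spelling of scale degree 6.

C#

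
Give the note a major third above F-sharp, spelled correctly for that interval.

A#

F up a major third is A, so the target letter is A.
From F#, a major third is 4 semitones up: A#.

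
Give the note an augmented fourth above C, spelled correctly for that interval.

F#

C up a perfect fourth is F, so the target letter is F.
From C, an augmented fourth is 6 semitones up: F#.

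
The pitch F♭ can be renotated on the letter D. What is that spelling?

D##

Fb is pitch class 4. The letter D alone is pitch class 2.
To reach pitch class 4 from D requires an offset of +2 semitones, i.e. double sharp: D##.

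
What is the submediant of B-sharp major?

The B# major scale runs B# C## D## E# F## G## A##.
Degree 6 is G##.

G##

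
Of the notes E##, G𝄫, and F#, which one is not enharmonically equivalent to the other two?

In 12-tone equal temperament, enharmonic equivalents share a pitch class. E## is pitch class 6; Gbb is pitch class 5; F# is pitch class 6.
E## and F# share pitch class 6, while Gbb is pitch class 5.

Gbb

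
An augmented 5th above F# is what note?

C##

F up a perfect fifth is C, so the target letter is C.
From F#, an augmented fifth is 8 semitones up: C##.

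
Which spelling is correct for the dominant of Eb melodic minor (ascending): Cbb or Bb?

Bb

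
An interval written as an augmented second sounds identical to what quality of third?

An augmented second spans 3 semitones.
A third spanning 3 semitones is minor (the major third is 4).

minor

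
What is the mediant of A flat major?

The Ab major scale runs Ab Bb C Db Eb F G.
Degree 3 is C.

C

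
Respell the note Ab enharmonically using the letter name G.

G#

Plain G sits 1 semitone below Ab, so on the letter G the same pitch needs a sharp: G#.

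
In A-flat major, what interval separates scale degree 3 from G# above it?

Scale degree 3 of Ab major is C.
C up to G#: letters C→G make it a fifth; 8 semitones makes it augmented.

augmented fifth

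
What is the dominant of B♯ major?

F##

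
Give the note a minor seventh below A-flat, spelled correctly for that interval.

Bb

A down a major seventh is Bb, so the target letter is B.
From Ab, a minor seventh is 10 semitones down: Bb.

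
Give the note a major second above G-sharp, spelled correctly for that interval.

A second above G lands on the letter A.
A major second spans 2 semitones, so G# moves to pitch class 10. On the letter A that is A#.

A#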